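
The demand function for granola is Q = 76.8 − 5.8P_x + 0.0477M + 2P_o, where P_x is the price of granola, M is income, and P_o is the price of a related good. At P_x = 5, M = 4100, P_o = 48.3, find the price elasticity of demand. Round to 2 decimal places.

Substituting, Q = 76.8 − 5.8(5) + 0.0477(4100) + 2(48.3) = 76.8 − 29 + 195.57 + 96.6 = 339.97.
∂Q/∂P_x = −5.8, so E_p = (−5.8)·(5/339.97) ≈ -0.09.
|E_p| < 1: demand is inelastic.

-0.09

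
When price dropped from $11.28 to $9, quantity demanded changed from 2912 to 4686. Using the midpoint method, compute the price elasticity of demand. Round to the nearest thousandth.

%Δq = (4686 − 2912)/[(2912 + 4686)/2] = 1774/3799 ≈ 0.4670.
%Δp = (9 − 11.28)/[(11.28 + 9)/2] = -2.28/10.14 ≈ -0.2249.
Arc elasticity E = %Δq/%Δp ≈ 0.4670/-0.2249 ≈ -2.077.
|E| > 1: demand is elastic over this range.

-2.077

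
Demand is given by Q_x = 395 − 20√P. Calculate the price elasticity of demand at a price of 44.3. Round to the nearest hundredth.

-0.25

At P = 44.3, Q_x = 261.8835.
dQ_x/dP = −20/(2√P) = −20/(2·6.6558).
Point elasticity E = (dQ_x/dP)·(P/Q_x) = -1.5024 × 44.3/261.8835 ≈ -0.25.
|E| < 1, so demand is inelastic at this price.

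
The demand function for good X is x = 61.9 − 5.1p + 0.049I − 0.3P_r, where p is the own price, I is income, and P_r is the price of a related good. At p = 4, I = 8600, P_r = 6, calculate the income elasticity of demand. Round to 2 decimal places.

0.91

x = 61.9 − 5.1(4) + 0.049(8600) − 0.3(6) = 61.9 − 20.4 + 421.4 − 1.8 = 461.1.
∂x/∂I = +0.049, so E_I = 0.049·(8600/461.1) ≈ 0.91.
E_I ∈ (0,1): normal good (necessity).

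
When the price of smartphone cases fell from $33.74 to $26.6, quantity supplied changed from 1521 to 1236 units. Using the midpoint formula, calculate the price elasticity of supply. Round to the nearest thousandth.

0.874

%Δq = (1236 − 1521)/[(1521 + 1236)/2] = -285/1378.5 ≈ -0.2067.
%Δp = (26.6 − 33.74)/[(33.74 + 26.6)/2] = -7.14/30.17 ≈ -0.2367.
Arc elasticity E = %Δq/%Δp ≈ -0.2067/-0.2367 ≈ 0.874.
|E| < 1: supply is inelastic over this range.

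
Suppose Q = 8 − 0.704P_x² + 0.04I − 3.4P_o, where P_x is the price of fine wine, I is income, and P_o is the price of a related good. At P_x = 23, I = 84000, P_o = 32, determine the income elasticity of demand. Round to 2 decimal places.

Q = 8 − 0.704(23)² + 0.04(84000) − 3.4(32) = 8 − 372.416 + 3360 − 108.8 = 2886.784.
∂Q/∂I = +0.04, so E_I = 0.04·(84000/2886.784) ≈ 1.16.
E_I > 1: normal good (luxury).

1.16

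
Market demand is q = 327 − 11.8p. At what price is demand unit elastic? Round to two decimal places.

For linear demand q = a − bp, E = −bp/(a − bp). |E| = 1 ⇒ bp = a − bp ⇒ p = a/(2b).
p = 327/(2·11.8) ≈ 13.86.

13.86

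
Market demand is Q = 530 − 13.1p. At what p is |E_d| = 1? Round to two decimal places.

20.23

For linear demand Q = a − bp, E = −bp/(a − bp). |E| = 1 ⇒ bp = a − bp ⇒ p = a/(2b).
p = 530/(2·13.1) ≈ 20.23.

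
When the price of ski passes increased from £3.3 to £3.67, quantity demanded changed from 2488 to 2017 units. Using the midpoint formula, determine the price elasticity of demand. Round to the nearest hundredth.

-1.97

%ΔQ = (2017 − 2488)/[(2488 + 2017)/2] = -471/2252.5 ≈ -0.2091.
%Δp = (3.67 − 3.3)/[(3.3 + 3.67)/2] = 0.37/3.485 ≈ 0.1062.
Arc elasticity E = %ΔQ/%Δp ≈ -0.2091/0.1062 ≈ -1.97.
|E| > 1: demand is elastic over this range.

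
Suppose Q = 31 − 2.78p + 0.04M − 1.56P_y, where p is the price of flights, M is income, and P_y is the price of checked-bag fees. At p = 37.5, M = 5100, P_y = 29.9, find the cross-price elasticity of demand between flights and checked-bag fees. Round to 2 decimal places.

Evaluating quantity at (p, M, P_y) gives Q = 31 − 2.78(37.5) + 0.04(5100) − 1.56(29.9) = 31 − 104.25 + 204 − 46.644 = 84.106.
∂Q/∂P_y = −1.56, so E_xy = -1.56·(29.9/84.106) ≈ -0.55.
E_xy < 0: the goods are complements.

-0.55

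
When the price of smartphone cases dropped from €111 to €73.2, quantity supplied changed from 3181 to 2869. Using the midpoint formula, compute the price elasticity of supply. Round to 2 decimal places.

0.25

%Δq = (2869 − 3181)/[(3181 + 2869)/2] = -312/3025 ≈ -0.1031.
%Δp = (73.2 − 111)/[(111 + 73.2)/2] = -37.8/92.1 ≈ -0.4104.
Arc elasticity E = %Δq/%Δp ≈ -0.1031/-0.4104 ≈ 0.25.
|E| < 1: supply is inelastic over this range.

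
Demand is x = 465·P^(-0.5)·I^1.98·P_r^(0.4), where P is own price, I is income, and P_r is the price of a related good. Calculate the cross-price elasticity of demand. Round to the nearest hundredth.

0.40

For a Cobb–Douglas (constant-elasticity) form x = A·P_r^α·…, the elasticity with respect to P_r equals the exponent α at every point.
Here the exponent on P_r is 0.4, so the cross-price elasticity of demand is 0.40.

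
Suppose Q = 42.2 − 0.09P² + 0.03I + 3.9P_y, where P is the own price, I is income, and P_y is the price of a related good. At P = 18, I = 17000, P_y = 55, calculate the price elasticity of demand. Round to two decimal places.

-0.08

Evaluating quantity at (P, I, P_y) gives Q = 42.2 − 0.09(18)² + 0.03(17000) + 3.9(55) = 42.2 − 29.16 + 510 + 214.5 = 737.54.
∂Q/∂P = −2·0.09·P = -3.24, so E_p = -3.24·(18/737.54) ≈ -0.08.
|E_p| < 1: demand is inelastic.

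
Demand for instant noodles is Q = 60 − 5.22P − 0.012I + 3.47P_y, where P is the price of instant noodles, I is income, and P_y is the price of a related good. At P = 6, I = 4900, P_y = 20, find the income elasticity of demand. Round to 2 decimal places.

At the given point, Q = 60 − 5.22(6) − 0.012(4900) + 3.47(20) = 60 − 31.32 − 58.8 + 69.4 = 39.28.
∂Q/∂I = −0.012, so E_I = -0.012·(4900/39.28) ≈ -1.50.
E_I < 0: inferior good.

-1.50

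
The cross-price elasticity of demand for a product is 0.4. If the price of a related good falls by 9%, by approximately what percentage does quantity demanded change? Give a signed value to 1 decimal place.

-3.6

%ΔQ ≈ E × %ΔP_y = (0.4) × (-9%) = -3.6%.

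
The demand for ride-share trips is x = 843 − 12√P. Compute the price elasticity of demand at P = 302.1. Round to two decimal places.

-0.16

At P = 302.1, x = 634.4277.
dx/dP = −12/(2√P) = −12/(2·17.381).
Point elasticity E = (dx/dP)·(P/x) = -0.3452 × 302.1/634.4277 ≈ -0.16.
|E| < 1, so demand is inelastic at this price.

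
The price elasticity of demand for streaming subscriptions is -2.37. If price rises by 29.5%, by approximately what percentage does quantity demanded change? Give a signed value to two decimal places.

%ΔQ ≈ E × %ΔP = (-2.37) × (29.5%) ≈ -69.92%.

-69.92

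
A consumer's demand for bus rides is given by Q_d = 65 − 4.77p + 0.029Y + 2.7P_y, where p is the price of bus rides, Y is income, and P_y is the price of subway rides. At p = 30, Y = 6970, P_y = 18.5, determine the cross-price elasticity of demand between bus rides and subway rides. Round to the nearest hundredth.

Evaluating quantity at (p, Y, P_y) gives Q_d = 65 − 4.77(30) + 0.029(6970) + 2.7(18.5) = 65 − 143.1 + 202.13 + 49.95 = 173.98.
∂Q_d/∂P_y = +2.7, so E_xy = 2.7·(18.5/173.98) ≈ 0.29.
E_xy > 0: the goods are substitutes.

0.29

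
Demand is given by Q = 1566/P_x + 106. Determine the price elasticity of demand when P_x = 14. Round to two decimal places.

-0.51

At P_x = 14, Q = 217.8571.
dQ/dP_x = −1566/P_x² = −7.9898.
Point elasticity E = (dQ/dP_x)·(P_x/Q) = -7.9898 × 14/217.8571 ≈ -0.51.
|E| < 1, so demand is inelastic at this price.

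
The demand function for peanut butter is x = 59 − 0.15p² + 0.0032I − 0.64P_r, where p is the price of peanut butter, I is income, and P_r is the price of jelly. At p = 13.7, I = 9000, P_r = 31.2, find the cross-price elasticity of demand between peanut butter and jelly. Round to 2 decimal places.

-0.50

First evaluate x: 59 − 0.15(13.7)² + 0.0032(9000) − 0.64(31.2) = 59 − 28.1535 + 28.8 − 19.968 = 39.6785.
∂x/∂P_r = −0.64, so E_xy = -0.64·(31.2/39.6785) ≈ -0.50.
E_xy < 0: the goods are complements.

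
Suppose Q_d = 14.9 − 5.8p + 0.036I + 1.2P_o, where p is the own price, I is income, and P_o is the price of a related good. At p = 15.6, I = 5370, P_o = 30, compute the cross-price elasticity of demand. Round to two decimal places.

Substituting, Q_d = 14.9 − 5.8(15.6) + 0.036(5370) + 1.2(30) = 14.9 − 90.48 + 193.32 + 36 = 153.74.
∂Q_d/∂P_o = +1.2, so E_xy = 1.2·(30/153.74) ≈ 0.23.
E_xy > 0: the goods are substitutes.

0.23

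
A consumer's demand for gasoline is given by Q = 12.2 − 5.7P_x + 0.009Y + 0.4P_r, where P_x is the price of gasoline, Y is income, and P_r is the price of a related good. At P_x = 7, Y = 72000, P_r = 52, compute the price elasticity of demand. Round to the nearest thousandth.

At the given point, Q = 12.2 − 5.7(7) + 0.009(72000) + 0.4(52) = 12.2 − 39.9 + 648 + 20.8 = 641.1.
∂Q/∂P_x = −5.7, so E_p = (−5.7)·(7/641.1) ≈ -0.062.
|E_p| < 1: demand is inelastic.

-0.062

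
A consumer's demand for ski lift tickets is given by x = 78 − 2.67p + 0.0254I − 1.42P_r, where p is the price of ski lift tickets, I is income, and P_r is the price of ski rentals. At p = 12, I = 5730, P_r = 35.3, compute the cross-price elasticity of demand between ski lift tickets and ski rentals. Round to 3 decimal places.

At the given point, x = 78 − 2.67(12) + 0.0254(5730) − 1.42(35.3) = 78 − 32.04 + 145.542 − 50.126 = 141.376.
∂x/∂P_r = −1.42, so E_xy = -1.42·(35.3/141.376) ≈ -0.355.
E_xy < 0: the goods are complements.

-0.355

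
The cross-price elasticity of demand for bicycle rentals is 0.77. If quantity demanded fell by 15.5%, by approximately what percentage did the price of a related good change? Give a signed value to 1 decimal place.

-20.1

%ΔQ ≈ E × %ΔP_y ⇒ %ΔP_y = %ΔQ / E = (-15.5%)/(0.77) ≈ -20.1%.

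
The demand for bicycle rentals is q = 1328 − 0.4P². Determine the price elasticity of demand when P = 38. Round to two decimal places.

At P = 38, q = 750.4.
dq/dP = −2·0.4·P = −30.4.
Point elasticity E = (dq/dP)·(P/q) = -30.4 × 38/750.4 ≈ -1.54.
|E| > 1, so demand is elastic at this price.

-1.54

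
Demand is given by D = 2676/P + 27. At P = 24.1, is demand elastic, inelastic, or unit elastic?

At P = 24.1, D = 138.0373.
dD/dP = −2676/P² = −4.6074.
Point elasticity E = (dD/dP)·(P/D) = -4.6074 × 24.1/138.0373 ≈ -0.804.
|E| ≈ 0.804 < 1, so demand is inelastic.

inelastic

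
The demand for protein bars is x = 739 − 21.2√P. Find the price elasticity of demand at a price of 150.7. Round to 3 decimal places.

At P = 150.7, x = 478.749.
dx/dP = −21.2/(2√P) = −21.2/(2·12.276).
Point elasticity E = (dx/dP)·(P/x) = -0.8635 × 150.7/478.749 ≈ -0.272.
|E| < 1, so demand is inelastic at this price.

-0.272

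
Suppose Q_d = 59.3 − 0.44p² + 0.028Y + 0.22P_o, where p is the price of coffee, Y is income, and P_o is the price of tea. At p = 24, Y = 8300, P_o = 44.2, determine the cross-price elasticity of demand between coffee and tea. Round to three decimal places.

0.203

Q_d = 59.3 − 0.44(24)² + 0.028(8300) + 0.22(44.2) = 59.3 − 253.44 + 232.4 + 9.724 = 47.984.
∂Q_d/∂P_o = +0.22, so E_xy = 0.22·(44.2/47.984) ≈ 0.203.
E_xy > 0: the goods are substitutes.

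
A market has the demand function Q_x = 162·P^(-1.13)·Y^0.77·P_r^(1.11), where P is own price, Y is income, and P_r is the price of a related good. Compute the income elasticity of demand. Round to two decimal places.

0.77

For a Cobb–Douglas (constant-elasticity) form Q_x = A·Y^α·…, the elasticity with respect to Y equals the exponent α at every point.
Here the exponent on Y is 0.77, so the income elasticity of demand is 0.77.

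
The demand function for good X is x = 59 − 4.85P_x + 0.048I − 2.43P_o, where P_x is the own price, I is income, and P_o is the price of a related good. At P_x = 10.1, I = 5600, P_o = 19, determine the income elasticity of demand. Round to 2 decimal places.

Evaluating quantity at (P_x, I, P_o) gives x = 59 − 4.85(10.1) + 0.048(5600) − 2.43(19) = 59 − 48.985 + 268.8 − 46.17 = 232.645.
∂x/∂I = +0.048, so E_I = 0.048·(5600/232.645) ≈ 1.16.
E_I > 1: normal good (luxury).

1.16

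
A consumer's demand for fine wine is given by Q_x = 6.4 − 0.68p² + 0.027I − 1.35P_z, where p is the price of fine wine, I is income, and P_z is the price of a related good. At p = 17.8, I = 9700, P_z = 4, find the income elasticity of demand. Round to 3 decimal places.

5.520

At the given point, Q_x = 6.4 − 0.68(17.8)² + 0.027(9700) − 1.35(4) = 6.4 − 215.4512 + 261.9 − 5.4 = 47.4488.
∂Q_x/∂I = +0.027, so E_I = 0.027·(9700/47.4488) ≈ 5.520.
E_I > 1: normal good (luxury).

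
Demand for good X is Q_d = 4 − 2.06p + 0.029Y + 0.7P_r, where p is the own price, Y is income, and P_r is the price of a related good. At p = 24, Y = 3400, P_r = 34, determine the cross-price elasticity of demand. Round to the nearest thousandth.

0.309

Q_d = 4 − 2.06(24) + 0.029(3400) + 0.7(34) = 4 − 49.44 + 98.6 + 23.8 = 76.96.
∂Q_d/∂P_r = +0.7, so E_xy = 0.7·(34/76.96) ≈ 0.309.
E_xy > 0: the goods are substitutes.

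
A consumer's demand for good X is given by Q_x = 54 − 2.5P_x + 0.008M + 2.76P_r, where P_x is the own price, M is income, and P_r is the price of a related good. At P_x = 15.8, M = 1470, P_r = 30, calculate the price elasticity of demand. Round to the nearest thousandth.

-0.362

First evaluate Q_x: 54 − 2.5(15.8) + 0.008(1470) + 2.76(30) = 54 − 39.5 + 11.76 + 82.8 = 109.06.
∂Q_x/∂P_x = −2.5, so E_p = (−2.5)·(15.8/109.06) ≈ -0.362.
|E_p| < 1: demand is inelastic.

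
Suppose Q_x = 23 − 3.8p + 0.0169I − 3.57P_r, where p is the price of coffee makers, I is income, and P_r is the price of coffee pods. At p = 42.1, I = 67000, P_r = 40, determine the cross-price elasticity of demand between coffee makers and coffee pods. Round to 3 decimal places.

Substituting, Q_x = 23 − 3.8(42.1) + 0.0169(67000) − 3.57(40) = 23 − 159.98 + 1132.3 − 142.8 = 852.52.
∂Q_x/∂P_r = −3.57, so E_xy = -3.57·(40/852.52) ≈ -0.168.
E_xy < 0: the goods are complements.

-0.168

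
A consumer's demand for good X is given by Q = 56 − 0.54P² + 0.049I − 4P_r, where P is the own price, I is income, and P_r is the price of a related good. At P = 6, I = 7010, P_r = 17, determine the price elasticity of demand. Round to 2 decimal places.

-0.12

Evaluating quantity at (P, I, P_r) gives Q = 56 − 0.54(6)² + 0.049(7010) − 4(17) = 56 − 19.44 + 343.49 − 68 = 312.05.
∂Q/∂P = −2·0.54·P = -6.48, so E_p = -6.48·(6/312.05) ≈ -0.12.
|E_p| < 1: demand is inelastic.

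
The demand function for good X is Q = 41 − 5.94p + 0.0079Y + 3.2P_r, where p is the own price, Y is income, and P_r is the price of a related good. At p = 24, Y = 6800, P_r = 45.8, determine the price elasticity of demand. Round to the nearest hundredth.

-1.44

At the given point, Q = 41 − 5.94(24) + 0.0079(6800) + 3.2(45.8) = 41 − 142.56 + 53.72 + 146.56 = 98.72.
∂Q/∂p = −5.94, so E_p = (−5.94)·(24/98.72) ≈ -1.44.
|E_p| > 1: demand is elastic.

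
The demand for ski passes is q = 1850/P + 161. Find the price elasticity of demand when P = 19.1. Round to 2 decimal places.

-0.38

At P = 19.1, q = 257.8586.
dq/dP = −1850/P² = −5.0711.
Point elasticity E = (dq/dP)·(P/q) = -5.0711 × 19.1/257.8586 ≈ -0.38.
|E| < 1, so demand is inelastic at this price.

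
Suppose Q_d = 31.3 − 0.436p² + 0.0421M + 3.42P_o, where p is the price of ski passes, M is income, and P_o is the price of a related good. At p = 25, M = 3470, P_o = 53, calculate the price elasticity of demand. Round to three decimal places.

Evaluating quantity at (p, M, P_o) gives Q_d = 31.3 − 0.436(25)² + 0.0421(3470) + 3.42(53) = 31.3 − 272.5 + 146.087 + 181.26 = 86.147.
∂Q_d/∂p = −2·0.436·p = -21.8, so E_p = -21.8·(25/86.147) ≈ -6.326.
|E_p| > 1: demand is elastic.

-6.326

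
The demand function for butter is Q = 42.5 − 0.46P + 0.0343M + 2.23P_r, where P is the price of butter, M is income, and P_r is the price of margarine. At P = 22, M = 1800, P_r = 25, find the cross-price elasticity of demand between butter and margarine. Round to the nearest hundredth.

0.37

Substituting, Q = 42.5 − 0.46(22) + 0.0343(1800) + 2.23(25) = 42.5 − 10.12 + 61.74 + 55.75 = 149.87.
∂Q/∂P_r = +2.23, so E_xy = 2.23·(25/149.87) ≈ 0.37.
E_xy > 0: the goods are substitutes.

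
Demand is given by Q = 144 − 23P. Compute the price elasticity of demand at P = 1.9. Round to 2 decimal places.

-0.44

At P = 1.9, Q = 100.3.
dQ/dP = −23.
Point elasticity E = (dQ/dP)·(P/Q) = -23 × 1.9/100.3 ≈ -0.44.
|E| < 1, so demand is inelastic at this price.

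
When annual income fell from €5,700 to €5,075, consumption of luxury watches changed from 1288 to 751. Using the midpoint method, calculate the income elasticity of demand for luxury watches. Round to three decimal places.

%ΔQ = (751 − 1288)/[(1288+751)/2] = -537/1019.5 ≈ -0.5267.
%ΔI = (5,075 − 5,700)/[(5,700+5,075)/2] = -625/5387.5 ≈ -0.1160.
E_I = %ΔQ/%ΔI ≈ 4.540.
E_I > 1: normal good (luxury).

4.540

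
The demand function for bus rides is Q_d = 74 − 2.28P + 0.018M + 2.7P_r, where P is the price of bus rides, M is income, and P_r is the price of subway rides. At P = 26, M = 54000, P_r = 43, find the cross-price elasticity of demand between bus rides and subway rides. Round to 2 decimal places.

0.11

At the given point, Q_d = 74 − 2.28(26) + 0.018(54000) + 2.7(43) = 74 − 59.28 + 972 + 116.1 = 1102.82.
∂Q_d/∂P_r = +2.7, so E_xy = 2.7·(43/1102.82) ≈ 0.11.
E_xy > 0: the goods are substitutes.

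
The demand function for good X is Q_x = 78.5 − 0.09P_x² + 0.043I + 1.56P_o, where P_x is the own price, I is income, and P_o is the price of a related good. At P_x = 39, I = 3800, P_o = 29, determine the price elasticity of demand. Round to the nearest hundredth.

Evaluating quantity at (P_x, I, P_o) gives Q_x = 78.5 − 0.09(39)² + 0.043(3800) + 1.56(29) = 78.5 − 136.89 + 163.4 + 45.24 = 150.25.
∂Q_x/∂P_x = −2·0.09·P_x = -7.02, so E_p = -7.02·(39/150.25) ≈ -1.82.
|E_p| > 1: demand is elastic.

-1.82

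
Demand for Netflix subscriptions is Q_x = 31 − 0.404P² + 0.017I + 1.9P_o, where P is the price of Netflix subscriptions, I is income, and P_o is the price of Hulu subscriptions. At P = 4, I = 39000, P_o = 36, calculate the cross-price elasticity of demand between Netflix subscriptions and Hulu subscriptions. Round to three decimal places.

Substituting, Q_x = 31 − 0.404(4)² + 0.017(39000) + 1.9(36) = 31 − 6.464 + 663 + 68.4 = 755.936.
∂Q_x/∂P_o = +1.9, so E_xy = 1.9·(36/755.936) ≈ 0.090.
E_xy > 0: the goods are substitutes.

0.090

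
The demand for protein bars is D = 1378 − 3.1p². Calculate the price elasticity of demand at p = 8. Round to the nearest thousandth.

At p = 8, D = 1179.6.
dD/dp = −2·3.1·p = −49.6.
Point elasticity E = (dD/dp)·(p/D) = -49.6 × 8/1179.6 ≈ -0.336.
|E| < 1, so demand is inelastic at this price.

-0.336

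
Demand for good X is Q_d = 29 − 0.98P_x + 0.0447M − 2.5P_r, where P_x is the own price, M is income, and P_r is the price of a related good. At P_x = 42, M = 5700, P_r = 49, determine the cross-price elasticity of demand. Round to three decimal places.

-1.020

At the given point, Q_d = 29 − 0.98(42) + 0.0447(5700) − 2.5(49) = 29 − 41.16 + 254.79 − 122.5 = 120.13.
∂Q_d/∂P_r = −2.5, so E_xy = -2.5·(49/120.13) ≈ -1.020.
E_xy < 0: the goods are complements.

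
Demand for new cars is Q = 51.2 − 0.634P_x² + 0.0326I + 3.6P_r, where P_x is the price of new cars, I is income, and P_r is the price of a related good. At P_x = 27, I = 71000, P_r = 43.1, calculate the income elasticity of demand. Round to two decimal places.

Evaluating quantity at (P_x, I, P_r) gives Q = 51.2 − 0.634(27)² + 0.0326(71000) + 3.6(43.1) = 51.2 − 462.186 + 2314.6 + 155.16 = 2058.774.
∂Q/∂I = +0.0326, so E_I = 0.0326·(71000/2058.774) ≈ 1.12.
E_I > 1: normal good (luxury).

1.12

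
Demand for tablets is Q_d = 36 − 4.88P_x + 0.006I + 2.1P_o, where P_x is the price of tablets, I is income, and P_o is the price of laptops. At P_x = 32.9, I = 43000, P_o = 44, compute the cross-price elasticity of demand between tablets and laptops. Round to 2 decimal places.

0.41

At the given point, Q_d = 36 − 4.88(32.9) + 0.006(43000) + 2.1(44) = 36 − 160.552 + 258 + 92.4 = 225.848.
∂Q_d/∂P_o = +2.1, so E_xy = 2.1·(44/225.848) ≈ 0.41.
E_xy > 0: the goods are substitutes.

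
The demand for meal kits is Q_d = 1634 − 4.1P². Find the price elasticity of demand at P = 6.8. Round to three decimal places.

-0.263

At P = 6.8, Q_d = 1444.416.
dQ_d/dP = −2·4.1·P = −55.76.
Point elasticity E = (dQ_d/dP)·(P/Q_d) = -55.76 × 6.8/1444.416 ≈ -0.263.
|E| < 1, so demand is inelastic at this price.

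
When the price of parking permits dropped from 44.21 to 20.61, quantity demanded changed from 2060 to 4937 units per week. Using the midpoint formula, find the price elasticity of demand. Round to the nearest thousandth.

-1.129

%ΔQ = (4937 − 2060)/[(2060 + 4937)/2] = 2877/3498.5 ≈ 0.8224.
%ΔP = (20.61 − 44.21)/[(44.21 + 20.61)/2] = -23.6/32.41 ≈ -0.7282.
Arc elasticity E = %ΔQ/%ΔP ≈ 0.8224/-0.7282 ≈ -1.129.
|E| > 1: demand is elastic over this range.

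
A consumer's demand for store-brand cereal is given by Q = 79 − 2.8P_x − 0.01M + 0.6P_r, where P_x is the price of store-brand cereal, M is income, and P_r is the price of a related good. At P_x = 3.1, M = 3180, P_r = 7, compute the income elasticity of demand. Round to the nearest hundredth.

Substituting, Q = 79 − 2.8(3.1) − 0.01(3180) + 0.6(7) = 79 − 8.68 − 31.8 + 4.2 = 42.72.
∂Q/∂M = −0.01, so E_I = -0.01·(3180/42.72) ≈ -0.74.
E_I < 0: inferior good.

-0.74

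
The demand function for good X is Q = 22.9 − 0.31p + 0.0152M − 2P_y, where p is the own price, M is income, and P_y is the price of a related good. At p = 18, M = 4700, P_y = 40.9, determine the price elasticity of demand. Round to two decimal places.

-0.80

At the given point, Q = 22.9 − 0.31(18) + 0.0152(4700) − 2(40.9) = 22.9 − 5.58 + 71.44 − 81.8 = 6.96.
∂Q/∂p = −0.31, so E_p = (−0.31)·(18/6.96) ≈ -0.80.
|E_p| < 1: demand is inelastic.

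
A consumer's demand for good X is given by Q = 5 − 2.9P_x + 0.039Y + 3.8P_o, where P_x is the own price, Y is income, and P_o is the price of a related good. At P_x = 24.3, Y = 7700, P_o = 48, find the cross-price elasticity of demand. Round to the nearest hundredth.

Q = 5 − 2.9(24.3) + 0.039(7700) + 3.8(48) = 5 − 70.47 + 300.3 + 182.4 = 417.23.
∂Q/∂P_o = +3.8, so E_xy = 3.8·(48/417.23) ≈ 0.44.
E_xy > 0: the goods are substitutes.

0.44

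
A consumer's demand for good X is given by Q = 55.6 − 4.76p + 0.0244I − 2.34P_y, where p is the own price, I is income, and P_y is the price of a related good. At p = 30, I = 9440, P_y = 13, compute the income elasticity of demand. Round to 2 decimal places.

2.04

Substituting, Q = 55.6 − 4.76(30) + 0.0244(9440) − 2.34(13) = 55.6 − 142.8 + 230.336 − 30.42 = 112.716.
∂Q/∂I = +0.0244, so E_I = 0.0244·(9440/112.716) ≈ 2.04.
E_I > 1: normal good (luxury).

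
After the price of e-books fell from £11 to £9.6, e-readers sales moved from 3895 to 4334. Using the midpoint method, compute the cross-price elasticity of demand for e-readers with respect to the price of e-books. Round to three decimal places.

-0.785

%ΔQ_x = (4334 − 3895)/[(3895+4334)/2] = 439/4114.5 ≈ 0.1067.
%ΔP_y = (9.6 − 11)/[(11+9.6)/2] ≈ -0.1359.
E_xy = 0.1067/-0.1359 ≈ -0.785.
E_xy < 0, so e-readers and e-books are complements.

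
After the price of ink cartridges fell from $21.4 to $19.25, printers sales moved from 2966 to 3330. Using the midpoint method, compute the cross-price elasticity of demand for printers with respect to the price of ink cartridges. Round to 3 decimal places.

%ΔQ_x = (3330 − 2966)/[(2966+3330)/2] = 364/3148 ≈ 0.1156.
%ΔP_y = (19.25 − 21.4)/[(21.4+19.25)/2] ≈ -0.1058.
E_xy = 0.1156/-0.1058 ≈ -1.093.
E_xy < 0, so printers and ink cartridges are complements.

-1.093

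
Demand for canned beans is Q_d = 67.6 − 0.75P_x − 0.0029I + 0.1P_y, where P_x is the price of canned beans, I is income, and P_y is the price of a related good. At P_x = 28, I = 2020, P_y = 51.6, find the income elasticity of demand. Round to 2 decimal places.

At the given point, Q_d = 67.6 − 0.75(28) − 0.0029(2020) + 0.1(51.6) = 67.6 − 21 − 5.858 + 5.16 = 45.902.
∂Q_d/∂I = −0.0029, so E_I = -0.0029·(2020/45.902) ≈ -0.13.
E_I < 0: inferior good.

-0.13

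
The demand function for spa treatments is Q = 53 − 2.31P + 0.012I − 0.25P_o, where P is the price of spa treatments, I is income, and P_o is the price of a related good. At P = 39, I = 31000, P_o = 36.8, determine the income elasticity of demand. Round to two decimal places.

1.14

Substituting, Q = 53 − 2.31(39) + 0.012(31000) − 0.25(36.8) = 53 − 90.09 + 372 − 9.2 = 325.71.
∂Q/∂I = +0.012, so E_I = 0.012·(31000/325.71) ≈ 1.14.
E_I > 1: normal good (luxury).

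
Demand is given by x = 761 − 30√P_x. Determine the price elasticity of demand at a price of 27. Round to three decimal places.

-0.129

At P_x = 27, x = 605.1154.
dx/dP_x = −30/(2√P_x) = −30/(2·5.1962).
Point elasticity E = (dx/dP_x)·(P_x/x) = -2.8868 × 27/605.1154 ≈ -0.129.
|E| < 1, so demand is inelastic at this price.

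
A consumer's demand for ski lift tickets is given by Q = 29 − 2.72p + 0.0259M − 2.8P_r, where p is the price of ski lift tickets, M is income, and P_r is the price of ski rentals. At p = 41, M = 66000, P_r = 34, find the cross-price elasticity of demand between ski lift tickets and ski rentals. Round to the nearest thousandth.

At the given point, Q = 29 − 2.72(41) + 0.0259(66000) − 2.8(34) = 29 − 111.52 + 1709.4 − 95.2 = 1531.68.
∂Q/∂P_r = −2.8, so E_xy = -2.8·(34/1531.68) ≈ -0.062.
E_xy < 0: the goods are complements.

-0.062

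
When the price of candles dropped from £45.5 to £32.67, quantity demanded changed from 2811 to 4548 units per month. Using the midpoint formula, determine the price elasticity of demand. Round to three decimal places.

%Δq = (4548 − 2811)/[(2811 + 4548)/2] = 1737/3679.5 ≈ 0.4721.
%ΔP = (32.67 − 45.5)/[(45.5 + 32.67)/2] = -12.83/39.085 ≈ -0.3283.
Arc elasticity E = %Δq/%ΔP ≈ 0.4721/-0.3283 ≈ -1.438.
|E| > 1: demand is elastic over this range.

-1.438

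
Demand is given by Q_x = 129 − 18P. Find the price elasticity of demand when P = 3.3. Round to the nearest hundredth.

-0.85

At P = 3.3, Q_x = 69.6.
dQ_x/dP = −18.
Point elasticity E = (dQ_x/dP)·(P/Q_x) = -18 × 3.3/69.6 ≈ -0.85.
|E| < 1, so demand is inelastic at this price.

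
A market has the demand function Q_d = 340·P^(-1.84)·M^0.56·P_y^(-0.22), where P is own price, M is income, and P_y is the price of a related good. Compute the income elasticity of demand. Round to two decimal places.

0.56

For a Cobb–Douglas (constant-elasticity) form Q_d = A·M^α·…, the elasticity with respect to M equals the exponent α at every point.
Here the exponent on M is 0.56, so the income elasticity of demand is 0.56.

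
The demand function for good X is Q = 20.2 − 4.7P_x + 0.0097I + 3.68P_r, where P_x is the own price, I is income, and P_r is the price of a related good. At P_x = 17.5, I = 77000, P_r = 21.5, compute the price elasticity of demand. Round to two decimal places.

-0.11

First evaluate Q: 20.2 − 4.7(17.5) + 0.0097(77000) + 3.68(21.5) = 20.2 − 82.25 + 746.9 + 79.12 = 763.97.
∂Q/∂P_x = −4.7, so E_p = (−4.7)·(17.5/763.97) ≈ -0.11.
|E_p| < 1: demand is inelastic.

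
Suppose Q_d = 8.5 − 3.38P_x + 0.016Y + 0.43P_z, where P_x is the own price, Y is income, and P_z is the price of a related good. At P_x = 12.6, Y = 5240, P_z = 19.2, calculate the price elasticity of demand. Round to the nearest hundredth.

-0.73

Evaluating quantity at (P_x, Y, P_z) gives Q_d = 8.5 − 3.38(12.6) + 0.016(5240) + 0.43(19.2) = 8.5 − 42.588 + 83.84 + 8.256 = 58.008.
∂Q_d/∂P_x = −3.38, so E_p = (−3.38)·(12.6/58.008) ≈ -0.73.
|E_p| < 1: demand is inelastic.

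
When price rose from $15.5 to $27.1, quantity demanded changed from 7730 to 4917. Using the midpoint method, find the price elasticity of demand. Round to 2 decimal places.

-0.82

%ΔQ = (4917 − 7730)/[(7730 + 4917)/2] = -2813/6323.5 ≈ -0.4448.
%Δp = (27.1 − 15.5)/[(15.5 + 27.1)/2] = 11.6/21.3 ≈ 0.5446.
Arc elasticity E = %ΔQ/%Δp ≈ -0.4448/0.5446 ≈ -0.82.
|E| < 1: demand is inelastic over this range.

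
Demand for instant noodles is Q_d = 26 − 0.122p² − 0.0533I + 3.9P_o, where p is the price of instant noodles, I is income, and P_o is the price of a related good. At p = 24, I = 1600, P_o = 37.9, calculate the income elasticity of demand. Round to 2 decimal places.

-4.67

Evaluating quantity at (p, I, P_o) gives Q_d = 26 − 0.122(24)² − 0.0533(1600) + 3.9(37.9) = 26 − 70.272 − 85.28 + 147.81 = 18.258.
∂Q_d/∂I = −0.0533, so E_I = -0.0533·(1600/18.258) ≈ -4.67.
E_I < 0: inferior good.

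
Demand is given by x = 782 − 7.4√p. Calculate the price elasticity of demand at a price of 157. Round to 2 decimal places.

-0.07

At p = 157, x = 689.2783.
dx/dp = −7.4/(2√p) = −7.4/(2·12.53).
Point elasticity E = (dx/dp)·(p/x) = -0.2953 × 157/689.2783 ≈ -0.07.
|E| < 1, so demand is inelastic at this price.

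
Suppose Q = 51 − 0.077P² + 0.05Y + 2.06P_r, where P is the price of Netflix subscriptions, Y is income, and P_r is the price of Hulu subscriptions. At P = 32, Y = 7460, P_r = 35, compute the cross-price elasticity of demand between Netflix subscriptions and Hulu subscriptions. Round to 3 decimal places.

0.173

Q = 51 − 0.077(32)² + 0.05(7460) + 2.06(35) = 51 − 78.848 + 373 + 72.1 = 417.252.
∂Q/∂P_r = +2.06, so E_xy = 2.06·(35/417.252) ≈ 0.173.
E_xy > 0: the goods are substitutes.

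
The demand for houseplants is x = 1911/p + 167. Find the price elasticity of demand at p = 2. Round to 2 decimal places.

At p = 2, x = 1122.5.
dx/dp = −1911/p² = −477.75.
Point elasticity E = (dx/dp)·(p/x) = -477.75 × 2/1122.5 ≈ -0.85.
|E| < 1, so demand is inelastic at this price.

-0.85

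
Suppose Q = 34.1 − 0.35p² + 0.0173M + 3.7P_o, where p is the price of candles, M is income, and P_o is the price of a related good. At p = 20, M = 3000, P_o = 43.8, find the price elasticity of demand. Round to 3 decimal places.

-2.591

Q = 34.1 − 0.35(20)² + 0.0173(3000) + 3.7(43.8) = 34.1 − 140 + 51.9 + 162.06 = 108.06.
∂Q/∂p = −2·0.35·p = -14, so E_p = -14·(20/108.06) ≈ -2.591.
|E_p| > 1: demand is elastic.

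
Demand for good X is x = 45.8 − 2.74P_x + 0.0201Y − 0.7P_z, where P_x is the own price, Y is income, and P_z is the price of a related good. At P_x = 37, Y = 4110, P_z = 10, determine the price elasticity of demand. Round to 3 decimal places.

-5.061

x = 45.8 − 2.74(37) + 0.0201(4110) − 0.7(10) = 45.8 − 101.38 + 82.611 − 7 = 20.031.
∂x/∂P_x = −2.74, so E_p = (−2.74)·(37/20.031) ≈ -5.061.
|E_p| > 1: demand is elastic.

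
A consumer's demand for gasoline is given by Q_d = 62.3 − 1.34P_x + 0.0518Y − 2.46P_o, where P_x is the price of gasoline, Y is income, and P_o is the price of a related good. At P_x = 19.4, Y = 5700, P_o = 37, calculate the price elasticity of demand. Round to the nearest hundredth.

Evaluating quantity at (P_x, Y, P_o) gives Q_d = 62.3 − 1.34(19.4) + 0.0518(5700) − 2.46(37) = 62.3 − 25.996 + 295.26 − 91.02 = 240.544.
∂Q_d/∂P_x = −1.34, so E_p = (−1.34)·(19.4/240.544) ≈ -0.11.
|E_p| < 1: demand is inelastic.

-0.11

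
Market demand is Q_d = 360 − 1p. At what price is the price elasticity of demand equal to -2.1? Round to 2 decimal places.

Set −bp/(a − bp) = −2.1 ⇒ bp = 2.1(a − bp) ⇒ bp(1+2.1) = 2.1·a.
p = 2.1·360/(1·3.1) ≈ 243.87.

243.87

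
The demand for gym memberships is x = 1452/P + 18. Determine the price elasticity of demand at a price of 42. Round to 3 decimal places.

At P = 42, x = 52.5714.
dx/dP = −1452/P² = −0.8231.
Point elasticity E = (dx/dP)·(P/x) = -0.8231 × 42/52.5714 ≈ -0.658.
|E| < 1, so demand is inelastic at this price.

-0.658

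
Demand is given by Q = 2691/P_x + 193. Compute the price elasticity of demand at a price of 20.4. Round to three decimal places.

-0.406

At P_x = 20.4, Q = 324.9118.
dQ/dP_x = −2691/P_x² = −6.4663.
Point elasticity E = (dQ/dP_x)·(P_x/Q) = -6.4663 × 20.4/324.9118 ≈ -0.406.
|E| < 1, so demand is inelastic at this price.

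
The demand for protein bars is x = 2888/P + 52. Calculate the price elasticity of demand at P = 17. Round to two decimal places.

At P = 17, x = 221.8824.
dx/dP = −2888/P² = −9.9931.
Point elasticity E = (dx/dP)·(P/x) = -9.9931 × 17/221.8824 ≈ -0.77.
|E| < 1, so demand is inelastic at this price.

-0.77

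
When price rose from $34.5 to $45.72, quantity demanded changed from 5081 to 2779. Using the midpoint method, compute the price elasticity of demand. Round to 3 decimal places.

%Δq = (2779 − 5081)/[(5081 + 2779)/2] = -2302/3930 ≈ -0.5858.
%ΔP = (45.72 − 34.5)/[(34.5 + 45.72)/2] = 11.22/40.11 ≈ 0.2797.
Arc elasticity E = %Δq/%ΔP ≈ -0.5858/0.2797 ≈ -2.094.
|E| > 1: demand is elastic over this range.

-2.094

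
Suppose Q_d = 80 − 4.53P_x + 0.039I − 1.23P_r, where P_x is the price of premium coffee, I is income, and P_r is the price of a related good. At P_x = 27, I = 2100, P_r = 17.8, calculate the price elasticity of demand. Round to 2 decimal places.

-6.91

Q_d = 80 − 4.53(27) + 0.039(2100) − 1.23(17.8) = 80 − 122.31 + 81.9 − 21.894 = 17.696.
∂Q_d/∂P_x = −4.53, so E_p = (−4.53)·(27/17.696) ≈ -6.91.
|E_p| > 1: demand is elastic.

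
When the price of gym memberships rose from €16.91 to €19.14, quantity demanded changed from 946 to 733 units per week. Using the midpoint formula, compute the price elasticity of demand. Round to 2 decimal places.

-2.05

%Δq = (733 − 946)/[(946 + 733)/2] = -213/839.5 ≈ -0.2537.
%Δp = (19.14 − 16.91)/[(16.91 + 19.14)/2] = 2.23/18.025 ≈ 0.1237.
Arc elasticity E = %Δq/%Δp ≈ -0.2537/0.1237 ≈ -2.05.
|E| > 1: demand is elastic over this range.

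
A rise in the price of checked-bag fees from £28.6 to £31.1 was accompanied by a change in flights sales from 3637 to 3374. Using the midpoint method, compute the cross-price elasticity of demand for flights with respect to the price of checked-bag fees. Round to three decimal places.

%ΔQ_x = (3374 − 3637)/[(3637+3374)/2] = -263/3505.5 ≈ -0.0750.
%ΔP_y = (31.1 − 28.6)/[(28.6+31.1)/2] ≈ 0.0838.
E_xy = -0.0750/0.0838 ≈ -0.896.
E_xy < 0, so flights and checked-bag fees are complements.

-0.896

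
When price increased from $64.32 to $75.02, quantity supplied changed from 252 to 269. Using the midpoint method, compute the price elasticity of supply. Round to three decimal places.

%Δq = (269 − 252)/[(252 + 269)/2] = 17/260.5 ≈ 0.0653.
%Δp = (75.02 − 64.32)/[(64.32 + 75.02)/2] = 10.7/69.67 ≈ 0.1536.
Arc elasticity E = %Δq/%Δp ≈ 0.0653/0.1536 ≈ 0.425.
|E| < 1: supply is inelastic over this range.

0.425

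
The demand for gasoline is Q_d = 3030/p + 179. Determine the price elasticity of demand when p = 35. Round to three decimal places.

At p = 35, Q_d = 265.5714.
dQ_d/dp = −3030/p² = −2.4735.
Point elasticity E = (dQ_d/dp)·(p/Q_d) = -2.4735 × 35/265.5714 ≈ -0.326.
|E| < 1, so demand is inelastic at this price.

-0.326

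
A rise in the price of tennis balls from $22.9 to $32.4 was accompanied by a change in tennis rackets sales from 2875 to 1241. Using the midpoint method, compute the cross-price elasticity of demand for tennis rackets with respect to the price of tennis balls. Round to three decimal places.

%ΔQ_x = (1241 − 2875)/[(2875+1241)/2] = -1634/2058 ≈ -0.7940.
%ΔP_y = (32.4 − 22.9)/[(22.9+32.4)/2] ≈ 0.3436.
E_xy = -0.7940/0.3436 ≈ -2.311.
E_xy < 0, so tennis rackets and tennis balls are complements.

-2.311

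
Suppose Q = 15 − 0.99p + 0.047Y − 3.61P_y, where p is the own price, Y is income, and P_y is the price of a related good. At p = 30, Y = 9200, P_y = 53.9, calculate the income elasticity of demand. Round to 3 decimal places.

Substituting, Q = 15 − 0.99(30) + 0.047(9200) − 3.61(53.9) = 15 − 29.7 + 432.4 − 194.579 = 223.121.
∂Q/∂Y = +0.047, so E_I = 0.047·(9200/223.121) ≈ 1.938.
E_I > 1: normal good (luxury).

1.938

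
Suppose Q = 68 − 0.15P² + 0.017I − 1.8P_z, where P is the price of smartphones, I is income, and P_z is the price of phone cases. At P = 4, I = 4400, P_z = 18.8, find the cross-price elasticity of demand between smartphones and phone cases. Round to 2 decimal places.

-0.32

Q = 68 − 0.15(4)² + 0.017(4400) − 1.8(18.8) = 68 − 2.4 + 74.8 − 33.84 = 106.56.
∂Q/∂P_z = −1.8, so E_xy = -1.8·(18.8/106.56) ≈ -0.32.
E_xy < 0: the goods are complements.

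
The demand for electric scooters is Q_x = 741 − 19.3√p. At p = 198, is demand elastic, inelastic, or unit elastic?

At p = 198, Q_x = 469.4249.
dQ_x/dp = −19.3/(2√p) = −19.3/(2·14.0712).
Point elasticity E = (dQ_x/dp)·(p/Q_x) = -0.6858 × 198/469.4249 ≈ -0.289.
|E| ≈ 0.289 < 1, so demand is inelastic.

inelastic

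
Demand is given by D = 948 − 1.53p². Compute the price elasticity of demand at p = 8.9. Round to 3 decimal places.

-0.293

At p = 8.9, D = 826.8087.
dD/dp = −2·1.53·p = −27.234.
Point elasticity E = (dD/dp)·(p/D) = -27.234 × 8.9/826.8087 ≈ -0.293.
|E| < 1, so demand is inelastic at this price.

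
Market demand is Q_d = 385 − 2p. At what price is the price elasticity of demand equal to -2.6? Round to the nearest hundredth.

Set −bp/(a − bp) = −2.6 ⇒ bp = 2.6(a − bp) ⇒ bp(1+2.6) = 2.6·a.
p = 2.6·385/(2·3.6) ≈ 139.03.

139.03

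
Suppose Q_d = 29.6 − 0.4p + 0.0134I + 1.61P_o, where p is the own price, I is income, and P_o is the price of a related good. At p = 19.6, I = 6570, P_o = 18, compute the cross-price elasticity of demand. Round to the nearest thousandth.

0.209

Q_d = 29.6 − 0.4(19.6) + 0.0134(6570) + 1.61(18) = 29.6 − 7.84 + 88.038 + 28.98 = 138.778.
∂Q_d/∂P_o = +1.61, so E_xy = 1.61·(18/138.778) ≈ 0.209.
E_xy > 0: the goods are substitutes.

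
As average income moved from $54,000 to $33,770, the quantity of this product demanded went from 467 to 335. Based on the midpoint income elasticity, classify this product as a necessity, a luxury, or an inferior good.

necessity

%ΔQ = (335 − 467)/[(467+335)/2] = -132/401 ≈ -0.3292.
%ΔY = (33,770 − 54,000)/[(54,000+33,770)/2] = -20230/43885 ≈ -0.4610.
E_I = %ΔQ/%ΔY ≈ 0.714.
E_I ∈ (0,1): normal good (necessity).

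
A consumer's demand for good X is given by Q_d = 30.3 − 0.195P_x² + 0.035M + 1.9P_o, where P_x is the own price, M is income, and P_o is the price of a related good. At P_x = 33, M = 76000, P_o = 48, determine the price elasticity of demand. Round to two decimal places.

-0.17

Q_d = 30.3 − 0.195(33)² + 0.035(76000) + 1.9(48) = 30.3 − 212.355 + 2660 + 91.2 = 2569.145.
∂Q_d/∂P_x = −2·0.195·P_x = -12.87, so E_p = -12.87·(33/2569.145) ≈ -0.17.
|E_p| < 1: demand is inelastic.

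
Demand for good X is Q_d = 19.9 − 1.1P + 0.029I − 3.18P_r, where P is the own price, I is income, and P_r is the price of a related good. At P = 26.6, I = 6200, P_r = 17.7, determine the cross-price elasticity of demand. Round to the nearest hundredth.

Q_d = 19.9 − 1.1(26.6) + 0.029(6200) − 3.18(17.7) = 19.9 − 29.26 + 179.8 − 56.286 = 114.154.
∂Q_d/∂P_r = −3.18, so E_xy = -3.18·(17.7/114.154) ≈ -0.49.
E_xy < 0: the goods are complements.

-0.49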